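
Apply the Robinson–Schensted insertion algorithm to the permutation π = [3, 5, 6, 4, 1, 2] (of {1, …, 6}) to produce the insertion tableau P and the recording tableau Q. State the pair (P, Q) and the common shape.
P = [1, 2, 6] / [3, 4] / [5];  Q = [1, 2, 3] / [4, 6] / [5];  common shape = (3, 2, 1)

Row-insert the values π_1, π_2, … into P one at a time, bumping the leftmost entry strictly greater than the inserted value down to the next row. The recording tableau Q records, in position (i, j), the step at which that cell was added to P.
  Insert 3 (step 1): P = [3];  Q = [1]
  Insert 5 (step 2): P = [3, 5];  Q = [1, 2]
  Insert 6 (step 3): P = [3, 5, 6];  Q = [1, 2, 3]
  Insert 4 (step 4): P = [3, 4, 6] / [5];  Q = [1, 2, 3] / [4]
  Insert 1 (step 5): P = [1, 4, 6] / [3] / [5];  Q = [1, 2, 3] / [4] / [5]
  Insert 2 (step 6): P = [1, 2, 6] / [3, 4] / [5];  Q = [1, 2, 3] / [4, 6] / [5]
Final shape: (3, 2, 1).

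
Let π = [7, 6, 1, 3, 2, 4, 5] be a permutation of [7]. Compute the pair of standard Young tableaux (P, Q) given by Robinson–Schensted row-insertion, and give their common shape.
P = [1, 2, 4, 5] / [3] / [6] / [7];  Q = [1, 4, 6, 7] / [2] / [3] / [5];  common shape = (4, 1, 1, 1)

Row-insert the values π_1, π_2, … into P one at a time, bumping the leftmost entry strictly greater than the inserted value down to the next row. The recording tableau Q records, in position (i, j), the step at which that cell was added to P.
  Insert 7 (step 1): P = [7];  Q = [1]
  Insert 6 (step 2): P = [6] / [7];  Q = [1] / [2]
  Insert 1 (step 3): P = [1] / [6] / [7];  Q = [1] / [2] / [3]
  Insert 3 (step 4): P = [1, 3] / [6] / [7];  Q = [1, 4] / [2] / [3]
  Insert 2 (step 5): P = [1, 2] / [3] / [6] / [7];  Q = [1, 4] / [2] / [3] / [5]
  Insert 4 (step 6): P = [1, 2, 4] / [3] / [6] / [7];  Q = [1, 4, 6] / [2] / [3] / [5]
  Insert 5 (step 7): P = [1, 2, 4, 5] / [3] / [6] / [7];  Q = [1, 4, 6, 7] / [2] / [3] / [5]
Final shape: (4, 1, 1, 1).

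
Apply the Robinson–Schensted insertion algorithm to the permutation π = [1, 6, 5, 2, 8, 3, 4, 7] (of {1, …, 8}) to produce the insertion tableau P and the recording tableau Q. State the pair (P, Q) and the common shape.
P = [1, 2, 3, 4, 7] / [5, 8] / [6];  Q = [1, 2, 5, 7, 8] / [3, 6] / [4];  common shape = (5, 2, 1)

Row-insert the values π_1, π_2, … into P one at a time, bumping the leftmost entry strictly greater than the inserted value down to the next row. The recording tableau Q records, in position (i, j), the step at which that cell was added to P.
  Insert 1 (step 1): P = [1];  Q = [1]
  Insert 6 (step 2): P = [1, 6];  Q = [1, 2]
  Insert 5 (step 3): P = [1, 5] / [6];  Q = [1, 2] / [3]
  Insert 2 (step 4): P = [1, 2] / [5] / [6];  Q = [1, 2] / [3] / [4]
  Insert 8 (step 5): P = [1, 2, 8] / [5] / [6];  Q = [1, 2, 5] / [3] / [4]
  Insert 3 (step 6): P = [1, 2, 3] / [5, 8] / [6];  Q = [1, 2, 5] / [3, 6] / [4]
  Insert 4 (step 7): P = [1, 2, 3, 4] / [5, 8] / [6];  Q = [1, 2, 5, 7] / [3, 6] / [4]
  Insert 7 (step 8): P = [1, 2, 3, 4, 7] / [5, 8] / [6];  Q = [1, 2, 5, 7, 8] / [3, 6] / [4]
Final shape: (5, 2, 1).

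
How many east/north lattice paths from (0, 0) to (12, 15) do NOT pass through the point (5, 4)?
Number of paths = 13374036

Total paths from (0, 0) to (12, 15): C(27, 12) = 17383860. Paths through (5, 4): (paths (0, 0) → (5, 4)) × (paths (5, 4) → (12, 15)) = C(9, 5) · C(18, 7) = 126 · 31824 = 4009824. Avoidance count = 17383860 − 4009824 = 13374036.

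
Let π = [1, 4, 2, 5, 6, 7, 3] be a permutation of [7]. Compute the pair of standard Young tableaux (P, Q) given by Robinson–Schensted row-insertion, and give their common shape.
P = [1, 2, 3, 6, 7] / [4, 5];  Q = [1, 2, 4, 5, 6] / [3, 7];  common shape = (5, 2)

Row-insert the values π_1, π_2, … into P one at a time, bumping the leftmost entry strictly greater than the inserted value down to the next row. The recording tableau Q records, in position (i, j), the step at which that cell was added to P.
  Insert 1 (step 1): P = [1];  Q = [1]
  Insert 4 (step 2): P = [1, 4];  Q = [1, 2]
  Insert 2 (step 3): P = [1, 2] / [4];  Q = [1, 2] / [3]
  Insert 5 (step 4): P = [1, 2, 5] / [4];  Q = [1, 2, 4] / [3]
  Insert 6 (step 5): P = [1, 2, 5, 6] / [4];  Q = [1, 2, 4, 5] / [3]
  Insert 7 (step 6): P = [1, 2, 5, 6, 7] / [4];  Q = [1, 2, 4, 5, 6] / [3]
  Insert 3 (step 7): P = [1, 2, 3, 6, 7] / [4, 5];  Q = [1, 2, 4, 5, 6] / [3, 7]
Final shape: (5, 2).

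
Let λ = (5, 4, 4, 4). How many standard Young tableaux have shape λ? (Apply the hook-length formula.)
# SYT of shape (5, 4, 4, 4) = 204204

Hook-length formula: f^λ = n! / Π hook(c), product over all cells c of the Young diagram. For λ = (5, 4, 4, 4), n = 17 boxes. Hook lengths by row (left-to-right, top-to-bottom): [8, 7, 6, 5, 1]; [6, 5, 4, 3]; [5, 4, 3, 2]; [4, 3, 2, 1]. Product of hooks = 1741824000. So f^λ = 17! / 1741824000 = 355687428096000 / 1741824000 = 204204.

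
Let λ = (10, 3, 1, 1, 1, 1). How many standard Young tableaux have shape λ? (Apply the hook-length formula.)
# SYT of shape (10, 3, 1, 1, 1, 1) = 155584

Hook-length formula: f^λ = n! / Π hook(c), product over all cells c of the Young diagram. For λ = (10, 3, 1, 1, 1, 1), n = 17 boxes. Hook lengths by row (left-to-right, top-to-bottom): [15, 10, 9, 7, 6, 5, 4, 3, 2, 1]; [7, 2, 1]; [4]; [3]; [2]; [1]. Product of hooks = 2286144000. So f^λ = 17! / 2286144000 = 355687428096000 / 2286144000 = 155584.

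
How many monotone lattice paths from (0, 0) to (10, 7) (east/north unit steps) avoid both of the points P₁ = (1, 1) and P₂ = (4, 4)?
Number of paths = 6918

Inclusion–exclusion. Total paths: C(17, 10) = 19448. Through P₁: C(2, 1)·C(15, 9) = 10010. Through P₂: C(8, 4)·C(9, 6) = 5880. Since P₁ is strictly southwest of P₂, a monotone path through both must visit P₁ then P₂; paths through both = C(2, 1)·C(6, 3)·C(9, 6) = 3360. Avoid both = 19448 − 10010 − 5880 + 3360 = 6918.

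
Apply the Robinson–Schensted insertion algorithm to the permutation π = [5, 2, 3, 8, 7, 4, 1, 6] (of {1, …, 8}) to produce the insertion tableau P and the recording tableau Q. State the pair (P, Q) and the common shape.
P = [1, 3, 4, 6] / [2, 7] / [5] / [8];  Q = [1, 3, 4, 8] / [2, 5] / [6] / [7];  common shape = (4, 2, 1, 1)

Row-insert the values π_1, π_2, … into P one at a time, bumping the leftmost entry strictly greater than the inserted value down to the next row. The recording tableau Q records, in position (i, j), the step at which that cell was added to P.
  Insert 5 (step 1): P = [5];  Q = [1]
  Insert 2 (step 2): P = [2] / [5];  Q = [1] / [2]
  Insert 3 (step 3): P = [2, 3] / [5];  Q = [1, 3] / [2]
  Insert 8 (step 4): P = [2, 3, 8] / [5];  Q = [1, 3, 4] / [2]
  Insert 7 (step 5): P = [2, 3, 7] / [5, 8];  Q = [1, 3, 4] / [2, 5]
  Insert 4 (step 6): P = [2, 3, 4] / [5, 7] / [8];  Q = [1, 3, 4] / [2, 5] / [6]
  Insert 1 (step 7): P = [1, 3, 4] / [2, 7] / [5] / [8];  Q = [1, 3, 4] / [2, 5] / [6] / [7]
  Insert 6 (step 8): P = [1, 3, 4, 6] / [2, 7] / [5] / [8];  Q = [1, 3, 4, 8] / [2, 5] / [6] / [7]
Final shape: (4, 2, 1, 1).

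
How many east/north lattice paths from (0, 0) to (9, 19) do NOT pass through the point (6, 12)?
Number of paths = 4679220

Total paths from (0, 0) to (9, 19): C(28, 9) = 6906900. Paths through (6, 12): (paths (0, 0) → (6, 12)) × (paths (6, 12) → (9, 19)) = C(18, 6) · C(10, 3) = 18564 · 120 = 2227680. Avoidance count = 6906900 − 2227680 = 4679220.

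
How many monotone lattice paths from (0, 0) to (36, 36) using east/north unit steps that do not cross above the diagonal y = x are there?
C_36 = 11959798385860453492

These NE paths below the diagonal are counted by the Catalan number C_n = (1/(n + 1)) · C(2n, n). For n = 36: C_36 = (1/37) · C(72, 36) = 442512540276836779204/37 = 11959798385860453492.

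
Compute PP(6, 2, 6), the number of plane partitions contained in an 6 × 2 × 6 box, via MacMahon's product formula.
PP(6, 2, 6) = 226512

Evaluate the triple product over i = 1..6, j = 1..2, k = 1..6. The factors are (2/1) · (3/2) · (4/3) · (5/4) · (6/5) · (7/6) · (3/2) · (4/3) · … (72 factors total). The numerators and denominators telescope so the product is an integer; carrying out the multiplication exactly gives PP(6, 2, 6) = 226512.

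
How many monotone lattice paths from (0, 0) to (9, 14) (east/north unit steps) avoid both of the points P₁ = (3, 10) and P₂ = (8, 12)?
Number of paths = 397238

Inclusion–exclusion. Total paths: C(23, 9) = 817190. Through P₁: C(13, 3)·C(10, 6) = 60060. Through P₂: C(20, 8)·C(3, 1) = 377910. Since P₁ is strictly southwest of P₂, a monotone path through both must visit P₁ then P₂; paths through both = C(13, 3)·C(7, 5)·C(3, 1) = 18018. Avoid both = 817190 − 60060 − 377910 + 18018 = 397238.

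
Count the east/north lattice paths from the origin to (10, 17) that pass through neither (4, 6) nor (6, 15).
Number of paths = 5196615

Inclusion–exclusion. Total paths: C(27, 10) = 8436285. Through P₁: C(10, 4)·C(17, 6) = 2598960. Through P₂: C(21, 6)·C(6, 4) = 813960. Since P₁ is strictly southwest of P₂, a monotone path through both must visit P₁ then P₂; paths through both = C(10, 4)·C(11, 2)·C(6, 4) = 173250. Avoid both = 8436285 − 2598960 − 813960 + 173250 = 5196615.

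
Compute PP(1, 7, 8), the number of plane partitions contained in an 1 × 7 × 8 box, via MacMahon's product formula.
PP(1, 7, 8) = 6435

Evaluate the triple product over i = 1..1, j = 1..7, k = 1..8. The factors are (2/1) · (3/2) · (4/3) · (5/4) · (6/5) · (7/6) · (8/7) · (9/8) · … (56 factors total). The numerators and denominators telescope so the product is an integer; carrying out the multiplication exactly gives PP(1, 7, 8) = 6435.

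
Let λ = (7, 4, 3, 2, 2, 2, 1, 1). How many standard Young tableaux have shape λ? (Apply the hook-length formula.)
# SYT of shape (7, 4, 3, 2, 2, 2, 1, 1) = 2873325312

Hook-length formula: f^λ = n! / Π hook(c), product over all cells c of the Young diagram. For λ = (7, 4, 3, 2, 2, 2, 1, 1), n = 22 boxes. Hook lengths by row (left-to-right, top-to-bottom): [14, 11, 7, 5, 3, 2, 1]; [10, 7, 3, 1]; [8, 5, 1]; [6, 3]; [5, 2]; [4, 1]; [2]; [1]. Product of hooks = 391184640000. So f^λ = 22! / 391184640000 = 1124000727777607680000 / 391184640000 = 2873325312.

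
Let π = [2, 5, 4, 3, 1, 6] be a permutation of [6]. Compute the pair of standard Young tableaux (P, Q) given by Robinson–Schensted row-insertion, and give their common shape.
P = [1, 3, 6] / [2] / [4] / [5];  Q = [1, 2, 6] / [3] / [4] / [5];  common shape = (3, 1, 1, 1)

Row-insert the values π_1, π_2, … into P one at a time, bumping the leftmost entry strictly greater than the inserted value down to the next row. The recording tableau Q records, in position (i, j), the step at which that cell was added to P.
  Insert 2 (step 1): P = [2];  Q = [1]
  Insert 5 (step 2): P = [2, 5];  Q = [1, 2]
  Insert 4 (step 3): P = [2, 4] / [5];  Q = [1, 2] / [3]
  Insert 3 (step 4): P = [2, 3] / [4] / [5];  Q = [1, 2] / [3] / [4]
  Insert 1 (step 5): P = [1, 3] / [2] / [4] / [5];  Q = [1, 2] / [3] / [4] / [5]
  Insert 6 (step 6): P = [1, 3, 6] / [2] / [4] / [5];  Q = [1, 2, 6] / [3] / [4] / [5]
Final shape: (3, 1, 1, 1).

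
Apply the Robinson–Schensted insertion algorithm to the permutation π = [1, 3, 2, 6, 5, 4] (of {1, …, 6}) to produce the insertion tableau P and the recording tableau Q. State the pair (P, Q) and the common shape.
P = [1, 2, 4] / [3, 5] / [6];  Q = [1, 2, 4] / [3, 5] / [6];  common shape = (3, 2, 1)

Row-insert the values π_1, π_2, … into P one at a time, bumping the leftmost entry strictly greater than the inserted value down to the next row. The recording tableau Q records, in position (i, j), the step at which that cell was added to P.
  Insert 1 (step 1): P = [1];  Q = [1]
  Insert 3 (step 2): P = [1, 3];  Q = [1, 2]
  Insert 2 (step 3): P = [1, 2] / [3];  Q = [1, 2] / [3]
  Insert 6 (step 4): P = [1, 2, 6] / [3];  Q = [1, 2, 4] / [3]
  Insert 5 (step 5): P = [1, 2, 5] / [3, 6];  Q = [1, 2, 4] / [3, 5]
  Insert 4 (step 6): P = [1, 2, 4] / [3, 5] / [6];  Q = [1, 2, 4] / [3, 5] / [6]
Final shape: (3, 2, 1).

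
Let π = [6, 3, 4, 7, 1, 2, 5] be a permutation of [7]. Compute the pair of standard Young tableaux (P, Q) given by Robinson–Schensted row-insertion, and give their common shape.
P = [1, 2, 5] / [3, 4, 7] / [6];  Q = [1, 3, 4] / [2, 6, 7] / [5];  common shape = (3, 3, 1)

Row-insert the values π_1, π_2, … into P one at a time, bumping the leftmost entry strictly greater than the inserted value down to the next row. The recording tableau Q records, in position (i, j), the step at which that cell was added to P.
  Insert 6 (step 1): P = [6];  Q = [1]
  Insert 3 (step 2): P = [3] / [6];  Q = [1] / [2]
  Insert 4 (step 3): P = [3, 4] / [6];  Q = [1, 3] / [2]
  Insert 7 (step 4): P = [3, 4, 7] / [6];  Q = [1, 3, 4] / [2]
  Insert 1 (step 5): P = [1, 4, 7] / [3] / [6];  Q = [1, 3, 4] / [2] / [5]
  Insert 2 (step 6): P = [1, 2, 7] / [3, 4] / [6];  Q = [1, 3, 4] / [2, 6] / [5]
  Insert 5 (step 7): P = [1, 2, 5] / [3, 4, 7] / [6];  Q = [1, 3, 4] / [2, 6, 7] / [5]
Final shape: (3, 3, 1).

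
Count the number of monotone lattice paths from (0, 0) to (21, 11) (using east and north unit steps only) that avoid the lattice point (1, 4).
Number of paths = 124584330

Total paths from (0, 0) to (21, 11): C(32, 21) = 129024480. Paths through (1, 4): (paths (0, 0) → (1, 4)) × (paths (1, 4) → (21, 11)) = C(5, 1) · C(27, 20) = 5 · 888030 = 4440150. Avoidance count = 129024480 − 4440150 = 124584330.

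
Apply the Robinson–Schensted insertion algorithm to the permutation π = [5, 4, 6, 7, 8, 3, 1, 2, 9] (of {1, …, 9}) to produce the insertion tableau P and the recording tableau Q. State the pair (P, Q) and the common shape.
P = [1, 2, 7, 8, 9] / [3, 6] / [4] / [5];  Q = [1, 3, 4, 5, 9] / [2, 8] / [6] / [7];  common shape = (5, 2, 1, 1)

Row-insert the values π_1, π_2, … into P one at a time, bumping the leftmost entry strictly greater than the inserted value down to the next row. The recording tableau Q records, in position (i, j), the step at which that cell was added to P.
  Insert 5 (step 1): P = [5];  Q = [1]
  Insert 4 (step 2): P = [4] / [5];  Q = [1] / [2]
  Insert 6 (step 3): P = [4, 6] / [5];  Q = [1, 3] / [2]
  Insert 7 (step 4): P = [4, 6, 7] / [5];  Q = [1, 3, 4] / [2]
  Insert 8 (step 5): P = [4, 6, 7, 8] / [5];  Q = [1, 3, 4, 5] / [2]
  Insert 3 (step 6): P = [3, 6, 7, 8] / [4] / [5];  Q = [1, 3, 4, 5] / [2] / [6]
  Insert 1 (step 7): P = [1, 6, 7, 8] / [3] / [4] / [5];  Q = [1, 3, 4, 5] / [2] / [6] / [7]
  Insert 2 (step 8): P = [1, 2, 7, 8] / [3, 6] / [4] / [5];  Q = [1, 3, 4, 5] / [2, 8] / [6] / [7]
  Insert 9 (step 9): P = [1, 2, 7, 8, 9] / [3, 6] / [4] / [5];  Q = [1, 3, 4, 5, 9] / [2, 8] / [6] / [7]
Final shape: (5, 2, 1, 1).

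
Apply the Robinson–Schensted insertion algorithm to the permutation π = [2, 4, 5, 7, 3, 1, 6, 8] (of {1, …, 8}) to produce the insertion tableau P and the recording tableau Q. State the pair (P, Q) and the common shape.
P = [1, 3, 5, 6, 8] / [2, 7] / [4];  Q = [1, 2, 3, 4, 8] / [5, 7] / [6];  common shape = (5, 2, 1)

Row-insert the values π_1, π_2, … into P one at a time, bumping the leftmost entry strictly greater than the inserted value down to the next row. The recording tableau Q records, in position (i, j), the step at which that cell was added to P.
  Insert 2 (step 1): P = [2];  Q = [1]
  Insert 4 (step 2): P = [2, 4];  Q = [1, 2]
  Insert 5 (step 3): P = [2, 4, 5];  Q = [1, 2, 3]
  Insert 7 (step 4): P = [2, 4, 5, 7];  Q = [1, 2, 3, 4]
  Insert 3 (step 5): P = [2, 3, 5, 7] / [4];  Q = [1, 2, 3, 4] / [5]
  Insert 1 (step 6): P = [1, 3, 5, 7] / [2] / [4];  Q = [1, 2, 3, 4] / [5] / [6]
  Insert 6 (step 7): P = [1, 3, 5, 6] / [2, 7] / [4];  Q = [1, 2, 3, 4] / [5, 7] / [6]
  Insert 8 (step 8): P = [1, 3, 5, 6, 8] / [2, 7] / [4];  Q = [1, 2, 3, 4, 8] / [5, 7] / [6]
Final shape: (5, 2, 1).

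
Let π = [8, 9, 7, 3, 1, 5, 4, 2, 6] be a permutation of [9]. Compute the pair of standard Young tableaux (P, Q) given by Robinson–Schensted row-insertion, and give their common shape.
P = [1, 2, 6] / [3, 4] / [5, 9] / [7] / [8];  Q = [1, 2, 9] / [3, 6] / [4, 7] / [5] / [8];  common shape = (3, 2, 2, 1, 1)

Row-insert the values π_1, π_2, … into P one at a time, bumping the leftmost entry strictly greater than the inserted value down to the next row. The recording tableau Q records, in position (i, j), the step at which that cell was added to P.
  Insert 8 (step 1): P = [8];  Q = [1]
  Insert 9 (step 2): P = [8, 9];  Q = [1, 2]
  Insert 7 (step 3): P = [7, 9] / [8];  Q = [1, 2] / [3]
  Insert 3 (step 4): P = [3, 9] / [7] / [8];  Q = [1, 2] / [3] / [4]
  Insert 1 (step 5): P = [1, 9] / [3] / [7] / [8];  Q = [1, 2] / [3] / [4] / [5]
  Insert 5 (step 6): P = [1, 5] / [3, 9] / [7] / [8];  Q = [1, 2] / [3, 6] / [4] / [5]
  Insert 4 (step 7): P = [1, 4] / [3, 5] / [7, 9] / [8];  Q = [1, 2] / [3, 6] / [4, 7] / [5]
  Insert 2 (step 8): P = [1, 2] / [3, 4] / [5, 9] / [7] / [8];  Q = [1, 2] / [3, 6] / [4, 7] / [5] / [8]
  Insert 6 (step 9): P = [1, 2, 6] / [3, 4] / [5, 9] / [7] / [8];  Q = [1, 2, 9] / [3, 6] / [4, 7] / [5] / [8]
Final shape: (3, 2, 2, 1, 1).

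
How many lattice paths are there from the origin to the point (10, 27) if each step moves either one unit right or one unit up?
Number of paths = 348330136

A monotone lattice path from (0, 0) to (10, 27) consists of 10 east steps and 27 north steps in some order, so it is determined by which 10 of the 37 steps are east. The count is C(37, 10) = 348330136.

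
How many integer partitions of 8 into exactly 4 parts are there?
p(8, 4 parts) = 5

Partitions of n into exactly k parts ↔ partitions of n − k into at most k parts (subtract 1 from each part). For n = 8, k = 4, the partitions are: 5+1+1+1, 4+2+1+1, 3+3+1+1, 3+2+2+1, 2+2+2+2. Count = 5.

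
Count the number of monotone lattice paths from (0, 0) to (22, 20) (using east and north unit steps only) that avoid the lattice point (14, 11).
Number of paths = 405432213420

Total paths from (0, 0) to (22, 20): C(42, 22) = 513791607420. Paths through (14, 11): (paths (0, 0) → (14, 11)) × (paths (14, 11) → (22, 20)) = C(25, 14) · C(17, 8) = 4457400 · 24310 = 108359394000. Avoidance count = 513791607420 − 108359394000 = 405432213420.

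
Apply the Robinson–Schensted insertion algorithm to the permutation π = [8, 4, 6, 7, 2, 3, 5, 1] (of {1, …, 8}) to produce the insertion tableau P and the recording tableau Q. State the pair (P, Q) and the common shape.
P = [1, 3, 5] / [2, 6, 7] / [4] / [8];  Q = [1, 3, 4] / [2, 6, 7] / [5] / [8];  common shape = (3, 3, 1, 1)

Row-insert the values π_1, π_2, … into P one at a time, bumping the leftmost entry strictly greater than the inserted value down to the next row. The recording tableau Q records, in position (i, j), the step at which that cell was added to P.
  Insert 8 (step 1): P = [8];  Q = [1]
  Insert 4 (step 2): P = [4] / [8];  Q = [1] / [2]
  Insert 6 (step 3): P = [4, 6] / [8];  Q = [1, 3] / [2]
  Insert 7 (step 4): P = [4, 6, 7] / [8];  Q = [1, 3, 4] / [2]
  Insert 2 (step 5): P = [2, 6, 7] / [4] / [8];  Q = [1, 3, 4] / [2] / [5]
  Insert 3 (step 6): P = [2, 3, 7] / [4, 6] / [8];  Q = [1, 3, 4] / [2, 6] / [5]
  Insert 5 (step 7): P = [2, 3, 5] / [4, 6, 7] / [8];  Q = [1, 3, 4] / [2, 6, 7] / [5]
  Insert 1 (step 8): P = [1, 3, 5] / [2, 6, 7] / [4] / [8];  Q = [1, 3, 4] / [2, 6, 7] / [5] / [8]
Final shape: (3, 3, 1, 1).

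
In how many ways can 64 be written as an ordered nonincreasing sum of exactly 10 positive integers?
p(64, 10 parts) = 100654

Partitions of n into exactly k parts are in bijection with partitions of n − k into at most k parts (subtract 1 from each part). So p(64, exactly 10) = p(54, parts ≤ 10). Computing via the recurrence p(m, j) = p(m, j−1) + p(m−j, j) gives 100654.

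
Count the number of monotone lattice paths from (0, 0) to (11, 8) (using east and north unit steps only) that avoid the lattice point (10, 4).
Number of paths = 70577

Total paths from (0, 0) to (11, 8): C(19, 11) = 75582. Paths through (10, 4): (paths (0, 0) → (10, 4)) × (paths (10, 4) → (11, 8)) = C(14, 10) · C(5, 1) = 1001 · 5 = 5005. Avoidance count = 75582 − 5005 = 70577.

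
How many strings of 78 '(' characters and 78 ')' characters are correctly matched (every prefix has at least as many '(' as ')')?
C_78 = 73745243611532458459690151854647329239335600

These balanced parentheses are counted by the Catalan number C_n = (1/(n + 1)) · C(2n, n). For n = 78: C_78 = (1/79) · C(156, 78) = 5825874245311064218315521996517139009907512400/79 = 73745243611532458459690151854647329239335600.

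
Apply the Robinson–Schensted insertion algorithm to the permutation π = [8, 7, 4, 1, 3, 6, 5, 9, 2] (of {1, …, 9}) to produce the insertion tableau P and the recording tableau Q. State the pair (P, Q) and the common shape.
P = [1, 2, 5, 9] / [3, 6] / [4] / [7] / [8];  Q = [1, 5, 6, 8] / [2, 7] / [3] / [4] / [9];  common shape = (4, 2, 1, 1, 1)

Row-insert the values π_1, π_2, … into P one at a time, bumping the leftmost entry strictly greater than the inserted value down to the next row. The recording tableau Q records, in position (i, j), the step at which that cell was added to P.
  Insert 8 (step 1): P = [8];  Q = [1]
  Insert 7 (step 2): P = [7] / [8];  Q = [1] / [2]
  Insert 4 (step 3): P = [4] / [7] / [8];  Q = [1] / [2] / [3]
  Insert 1 (step 4): P = [1] / [4] / [7] / [8];  Q = [1] / [2] / [3] / [4]
  Insert 3 (step 5): P = [1, 3] / [4] / [7] / [8];  Q = [1, 5] / [2] / [3] / [4]
  Insert 6 (step 6): P = [1, 3, 6] / [4] / [7] / [8];  Q = [1, 5, 6] / [2] / [3] / [4]
  Insert 5 (step 7): P = [1, 3, 5] / [4, 6] / [7] / [8];  Q = [1, 5, 6] / [2, 7] / [3] / [4]
  Insert 9 (step 8): P = [1, 3, 5, 9] / [4, 6] / [7] / [8];  Q = [1, 5, 6, 8] / [2, 7] / [3] / [4]
  Insert 2 (step 9): P = [1, 2, 5, 9] / [3, 6] / [4] / [7] / [8];  Q = [1, 5, 6, 8] / [2, 7] / [3] / [4] / [9]
Final shape: (4, 2, 1, 1, 1).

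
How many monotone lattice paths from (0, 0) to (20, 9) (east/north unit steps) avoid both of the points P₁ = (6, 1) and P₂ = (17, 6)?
Number of paths = 6369195

Inclusion–exclusion. Total paths: C(29, 20) = 10015005. Through P₁: C(7, 6)·C(22, 14) = 2238390. Through P₂: C(23, 17)·C(6, 3) = 2018940. Since P₁ is strictly southwest of P₂, a monotone path through both must visit P₁ then P₂; paths through both = C(7, 6)·C(16, 11)·C(6, 3) = 611520. Avoid both = 10015005 − 2238390 − 2018940 + 611520 = 6369195.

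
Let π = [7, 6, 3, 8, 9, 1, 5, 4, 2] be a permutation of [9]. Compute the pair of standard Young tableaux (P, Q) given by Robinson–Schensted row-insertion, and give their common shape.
P = [1, 2, 9] / [3, 4] / [5, 8] / [6] / [7];  Q = [1, 4, 5] / [2, 7] / [3, 8] / [6] / [9];  common shape = (3, 2, 2, 1, 1)

Row-insert the values π_1, π_2, … into P one at a time, bumping the leftmost entry strictly greater than the inserted value down to the next row. The recording tableau Q records, in position (i, j), the step at which that cell was added to P.
  Insert 7 (step 1): P = [7];  Q = [1]
  Insert 6 (step 2): P = [6] / [7];  Q = [1] / [2]
  Insert 3 (step 3): P = [3] / [6] / [7];  Q = [1] / [2] / [3]
  Insert 8 (step 4): P = [3, 8] / [6] / [7];  Q = [1, 4] / [2] / [3]
  Insert 9 (step 5): P = [3, 8, 9] / [6] / [7];  Q = [1, 4, 5] / [2] / [3]
  Insert 1 (step 6): P = [1, 8, 9] / [3] / [6] / [7];  Q = [1, 4, 5] / [2] / [3] / [6]
  Insert 5 (step 7): P = [1, 5, 9] / [3, 8] / [6] / [7];  Q = [1, 4, 5] / [2, 7] / [3] / [6]
  Insert 4 (step 8): P = [1, 4, 9] / [3, 5] / [6, 8] / [7];  Q = [1, 4, 5] / [2, 7] / [3, 8] / [6]
  Insert 2 (step 9): P = [1, 2, 9] / [3, 4] / [5, 8] / [6] / [7];  Q = [1, 4, 5] / [2, 7] / [3, 8] / [6] / [9]
Final shape: (3, 2, 2, 1, 1).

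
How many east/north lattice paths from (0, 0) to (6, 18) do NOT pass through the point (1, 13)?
Number of paths = 131068

Total paths from (0, 0) to (6, 18): C(24, 6) = 134596. Paths through (1, 13): (paths (0, 0) → (1, 13)) × (paths (1, 13) → (6, 18)) = C(14, 1) · C(10, 5) = 14 · 252 = 3528. Avoidance count = 134596 − 3528 = 131068.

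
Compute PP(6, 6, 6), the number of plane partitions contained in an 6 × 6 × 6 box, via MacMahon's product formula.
PP(6, 6, 6) = 1478619421136

Evaluate the triple product over i = 1..6, j = 1..6, k = 1..6. The factors are (2/1) · (3/2) · (4/3) · (5/4) · (6/5) · (7/6) · (3/2) · (4/3) · … (216 factors total). The numerators and denominators telescope so the product is an integer; carrying out the multiplication exactly gives PP(6, 6, 6) = 1478619421136.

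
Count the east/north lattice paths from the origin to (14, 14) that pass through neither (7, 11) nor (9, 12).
Number of paths = 32130102

Inclusion–exclusion. Total paths: C(28, 14) = 40116600. Through P₁: C(18, 7)·C(10, 7) = 3818880. Through P₂: C(21, 9)·C(7, 5) = 6172530. Since P₁ is strictly southwest of P₂, a monotone path through both must visit P₁ then P₂; paths through both = C(18, 7)·C(3, 2)·C(7, 5) = 2004912. Avoid both = 40116600 − 3818880 − 6172530 + 2004912 = 32130102.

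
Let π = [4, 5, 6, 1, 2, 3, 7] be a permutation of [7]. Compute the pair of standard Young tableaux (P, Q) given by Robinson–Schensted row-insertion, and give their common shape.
P = [1, 2, 3, 7] / [4, 5, 6];  Q = [1, 2, 3, 7] / [4, 5, 6];  common shape = (4, 3)

Row-insert the values π_1, π_2, … into P one at a time, bumping the leftmost entry strictly greater than the inserted value down to the next row. The recording tableau Q records, in position (i, j), the step at which that cell was added to P.
  Insert 4 (step 1): P = [4];  Q = [1]
  Insert 5 (step 2): P = [4, 5];  Q = [1, 2]
  Insert 6 (step 3): P = [4, 5, 6];  Q = [1, 2, 3]
  Insert 1 (step 4): P = [1, 5, 6] / [4];  Q = [1, 2, 3] / [4]
  Insert 2 (step 5): P = [1, 2, 6] / [4, 5];  Q = [1, 2, 3] / [4, 5]
  Insert 3 (step 6): P = [1, 2, 3] / [4, 5, 6];  Q = [1, 2, 3] / [4, 5, 6]
  Insert 7 (step 7): P = [1, 2, 3, 7] / [4, 5, 6];  Q = [1, 2, 3, 7] / [4, 5, 6]
Final shape: (4, 3).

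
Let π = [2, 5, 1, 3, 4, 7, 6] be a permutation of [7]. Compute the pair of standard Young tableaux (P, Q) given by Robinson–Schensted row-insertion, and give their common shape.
P = [1, 3, 4, 6] / [2, 5, 7];  Q = [1, 2, 5, 6] / [3, 4, 7];  common shape = (4, 3)

Row-insert the values π_1, π_2, … into P one at a time, bumping the leftmost entry strictly greater than the inserted value down to the next row. The recording tableau Q records, in position (i, j), the step at which that cell was added to P.
  Insert 2 (step 1): P = [2];  Q = [1]
  Insert 5 (step 2): P = [2, 5];  Q = [1, 2]
  Insert 1 (step 3): P = [1, 5] / [2];  Q = [1, 2] / [3]
  Insert 3 (step 4): P = [1, 3] / [2, 5];  Q = [1, 2] / [3, 4]
  Insert 4 (step 5): P = [1, 3, 4] / [2, 5];  Q = [1, 2, 5] / [3, 4]
  Insert 7 (step 6): P = [1, 3, 4, 7] / [2, 5];  Q = [1, 2, 5, 6] / [3, 4]
  Insert 6 (step 7): P = [1, 3, 4, 6] / [2, 5, 7];  Q = [1, 2, 5, 6] / [3, 4, 7]
Final shape: (4, 3).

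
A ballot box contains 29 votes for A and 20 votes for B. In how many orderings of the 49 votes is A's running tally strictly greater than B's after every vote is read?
Strict-lead orderings = 5193831553416

Total orderings of the 49 votes with 29 for A: C(49, 29) = 28277527346376. By the Bertrand ballot formula (Cycle Lemma / reflection principle), the number of orderings in which A is strictly ahead of B throughout is (p − q)/(p + q) · C(p + q, p) = (29 − 20)/(29 + 20) · 28277527346376 = 5193831553416.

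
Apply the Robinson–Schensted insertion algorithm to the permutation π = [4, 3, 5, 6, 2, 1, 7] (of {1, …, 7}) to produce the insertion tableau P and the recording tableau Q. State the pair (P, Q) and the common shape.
P = [1, 5, 6, 7] / [2] / [3] / [4];  Q = [1, 3, 4, 7] / [2] / [5] / [6];  common shape = (4, 1, 1, 1)

Row-insert the values π_1, π_2, … into P one at a time, bumping the leftmost entry strictly greater than the inserted value down to the next row. The recording tableau Q records, in position (i, j), the step at which that cell was added to P.
  Insert 4 (step 1): P = [4];  Q = [1]
  Insert 3 (step 2): P = [3] / [4];  Q = [1] / [2]
  Insert 5 (step 3): P = [3, 5] / [4];  Q = [1, 3] / [2]
  Insert 6 (step 4): P = [3, 5, 6] / [4];  Q = [1, 3, 4] / [2]
  Insert 2 (step 5): P = [2, 5, 6] / [3] / [4];  Q = [1, 3, 4] / [2] / [5]
  Insert 1 (step 6): P = [1, 5, 6] / [2] / [3] / [4];  Q = [1, 3, 4] / [2] / [5] / [6]
  Insert 7 (step 7): P = [1, 5, 6, 7] / [2] / [3] / [4];  Q = [1, 3, 4, 7] / [2] / [5] / [6]
Final shape: (4, 1, 1, 1).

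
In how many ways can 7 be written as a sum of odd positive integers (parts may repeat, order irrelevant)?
p_odd(7) = 5

Partitions of 7 using only odd parts 1, 3, 5, …: 7, 5+1+1, 3+3+1, 3+1+1+1+1, 1+1+1+1+1+1+1. There are 5. (Euler: this equals q(7), the number of distinct-part partitions.)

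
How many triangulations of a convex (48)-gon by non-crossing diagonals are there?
C_46 = 8740328711533173390046320

These polygon triangulations are counted by the Catalan number C_n = (1/(n + 1)) · C(2n, n). For n = 46: C_46 = (1/47) · C(92, 46) = 410795449442059149332177040/47 = 8740328711533173390046320.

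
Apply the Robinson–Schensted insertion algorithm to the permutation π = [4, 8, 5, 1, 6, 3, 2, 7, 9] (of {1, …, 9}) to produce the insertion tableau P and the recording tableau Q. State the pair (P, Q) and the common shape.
P = [1, 2, 6, 7, 9] / [3, 5] / [4] / [8];  Q = [1, 2, 5, 8, 9] / [3, 6] / [4] / [7];  common shape = (5, 2, 1, 1)

Row-insert the values π_1, π_2, … into P one at a time, bumping the leftmost entry strictly greater than the inserted value down to the next row. The recording tableau Q records, in position (i, j), the step at which that cell was added to P.
  Insert 4 (step 1): P = [4];  Q = [1]
  Insert 8 (step 2): P = [4, 8];  Q = [1, 2]
  Insert 5 (step 3): P = [4, 5] / [8];  Q = [1, 2] / [3]
  Insert 1 (step 4): P = [1, 5] / [4] / [8];  Q = [1, 2] / [3] / [4]
  Insert 6 (step 5): P = [1, 5, 6] / [4] / [8];  Q = [1, 2, 5] / [3] / [4]
  Insert 3 (step 6): P = [1, 3, 6] / [4, 5] / [8];  Q = [1, 2, 5] / [3, 6] / [4]
  Insert 2 (step 7): P = [1, 2, 6] / [3, 5] / [4] / [8];  Q = [1, 2, 5] / [3, 6] / [4] / [7]
  Insert 7 (step 8): P = [1, 2, 6, 7] / [3, 5] / [4] / [8];  Q = [1, 2, 5, 8] / [3, 6] / [4] / [7]
  Insert 9 (step 9): P = [1, 2, 6, 7, 9] / [3, 5] / [4] / [8];  Q = [1, 2, 5, 8, 9] / [3, 6] / [4] / [7]
Final shape: (5, 2, 1, 1).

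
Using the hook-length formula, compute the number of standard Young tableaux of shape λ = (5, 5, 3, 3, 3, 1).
# SYT of shape (5, 5, 3, 3, 3, 1) = 55426800

Hook-length formula: f^λ = n! / Π hook(c), product over all cells c of the Young diagram. For λ = (5, 5, 3, 3, 3, 1), n = 20 boxes. Hook lengths by row (left-to-right, top-to-bottom): [10, 8, 7, 3, 2]; [9, 7, 6, 2, 1]; [6, 4, 3]; [5, 3, 2]; [4, 2, 1]; [1]. Product of hooks = 43893964800. So f^λ = 20! / 43893964800 = 2432902008176640000 / 43893964800 = 55426800.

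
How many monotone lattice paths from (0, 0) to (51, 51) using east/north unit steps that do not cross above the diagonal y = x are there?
C_51 = 7684785670514316385230816156

These NE paths below the diagonal are counted by the Catalan number C_n = (1/(n + 1)) · C(2n, n). For n = 51: C_51 = (1/52) · C(102, 51) = 399608854866744452032002440112/52 = 7684785670514316385230816156.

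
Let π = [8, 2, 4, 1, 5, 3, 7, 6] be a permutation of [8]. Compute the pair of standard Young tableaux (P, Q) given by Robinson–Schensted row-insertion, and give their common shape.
P = [1, 3, 5, 6] / [2, 4, 7] / [8];  Q = [1, 3, 5, 7] / [2, 6, 8] / [4];  common shape = (4, 3, 1)

Row-insert the values π_1, π_2, … into P one at a time, bumping the leftmost entry strictly greater than the inserted value down to the next row. The recording tableau Q records, in position (i, j), the step at which that cell was added to P.
  Insert 8 (step 1): P = [8];  Q = [1]
  Insert 2 (step 2): P = [2] / [8];  Q = [1] / [2]
  Insert 4 (step 3): P = [2, 4] / [8];  Q = [1, 3] / [2]
  Insert 1 (step 4): P = [1, 4] / [2] / [8];  Q = [1, 3] / [2] / [4]
  Insert 5 (step 5): P = [1, 4, 5] / [2] / [8];  Q = [1, 3, 5] / [2] / [4]
  Insert 3 (step 6): P = [1, 3, 5] / [2, 4] / [8];  Q = [1, 3, 5] / [2, 6] / [4]
  Insert 7 (step 7): P = [1, 3, 5, 7] / [2, 4] / [8];  Q = [1, 3, 5, 7] / [2, 6] / [4]
  Insert 6 (step 8): P = [1, 3, 5, 6] / [2, 4, 7] / [8];  Q = [1, 3, 5, 7] / [2, 6, 8] / [4]
Final shape: (4, 3, 1).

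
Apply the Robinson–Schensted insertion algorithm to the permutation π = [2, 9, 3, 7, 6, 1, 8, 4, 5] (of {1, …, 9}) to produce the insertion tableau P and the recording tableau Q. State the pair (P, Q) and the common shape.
P = [1, 3, 4, 5] / [2, 6, 8] / [7] / [9];  Q = [1, 2, 4, 7] / [3, 8, 9] / [5] / [6];  common shape = (4, 3, 1, 1)

Row-insert the values π_1, π_2, … into P one at a time, bumping the leftmost entry strictly greater than the inserted value down to the next row. The recording tableau Q records, in position (i, j), the step at which that cell was added to P.
  Insert 2 (step 1): P = [2];  Q = [1]
  Insert 9 (step 2): P = [2, 9];  Q = [1, 2]
  Insert 3 (step 3): P = [2, 3] / [9];  Q = [1, 2] / [3]
  Insert 7 (step 4): P = [2, 3, 7] / [9];  Q = [1, 2, 4] / [3]
  Insert 6 (step 5): P = [2, 3, 6] / [7] / [9];  Q = [1, 2, 4] / [3] / [5]
  Insert 1 (step 6): P = [1, 3, 6] / [2] / [7] / [9];  Q = [1, 2, 4] / [3] / [5] / [6]
  Insert 8 (step 7): P = [1, 3, 6, 8] / [2] / [7] / [9];  Q = [1, 2, 4, 7] / [3] / [5] / [6]
  Insert 4 (step 8): P = [1, 3, 4, 8] / [2, 6] / [7] / [9];  Q = [1, 2, 4, 7] / [3, 8] / [5] / [6]
  Insert 5 (step 9): P = [1, 3, 4, 5] / [2, 6, 8] / [7] / [9];  Q = [1, 2, 4, 7] / [3, 8, 9] / [5] / [6]
Final shape: (4, 3, 1, 1).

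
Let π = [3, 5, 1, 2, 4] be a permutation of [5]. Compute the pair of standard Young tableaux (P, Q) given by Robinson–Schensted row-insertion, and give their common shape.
P = [1, 2, 4] / [3, 5];  Q = [1, 2, 5] / [3, 4];  common shape = (3, 2)

Row-insert the values π_1, π_2, … into P one at a time, bumping the leftmost entry strictly greater than the inserted value down to the next row. The recording tableau Q records, in position (i, j), the step at which that cell was added to P.
  Insert 3 (step 1): P = [3];  Q = [1]
  Insert 5 (step 2): P = [3, 5];  Q = [1, 2]
  Insert 1 (step 3): P = [1, 5] / [3];  Q = [1, 2] / [3]
  Insert 2 (step 4): P = [1, 2] / [3, 5];  Q = [1, 2] / [3, 4]
  Insert 4 (step 5): P = [1, 2, 4] / [3, 5];  Q = [1, 2, 5] / [3, 4]
Final shape: (3, 2).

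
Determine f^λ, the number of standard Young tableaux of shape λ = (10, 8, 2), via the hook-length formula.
# SYT of shape (10, 8, 2) = 1469650

Hook-length formula: f^λ = n! / Π hook(c), product over all cells c of the Young diagram. For λ = (10, 8, 2), n = 20 boxes. Hook lengths by row (left-to-right, top-to-bottom): [12, 11, 9, 8, 7, 6, 5, 4, 2, 1]; [9, 8, 6, 5, 4, 3, 2, 1]; [2, 1]. Product of hooks = 1655429529600. So f^λ = 20! / 1655429529600 = 2432902008176640000 / 1655429529600 = 1469650.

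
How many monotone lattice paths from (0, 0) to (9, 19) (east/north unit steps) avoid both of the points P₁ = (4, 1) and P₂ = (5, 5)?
Number of paths = 6044035

Inclusion–exclusion. Total paths: C(28, 9) = 6906900. Through P₁: C(5, 4)·C(23, 5) = 168245. Through P₂: C(10, 5)·C(18, 4) = 771120. Since P₁ is strictly southwest of P₂, a monotone path through both must visit P₁ then P₂; paths through both = C(5, 4)·C(5, 1)·C(18, 4) = 76500. Avoid both = 6906900 − 168245 − 771120 + 76500 = 6044035.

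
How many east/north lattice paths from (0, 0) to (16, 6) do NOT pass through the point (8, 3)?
Number of paths = 47388

Total paths from (0, 0) to (16, 6): C(22, 16) = 74613. Paths through (8, 3): (paths (0, 0) → (8, 3)) × (paths (8, 3) → (16, 6)) = C(11, 8) · C(11, 8) = 165 · 165 = 27225. Avoidance count = 74613 − 27225 = 47388.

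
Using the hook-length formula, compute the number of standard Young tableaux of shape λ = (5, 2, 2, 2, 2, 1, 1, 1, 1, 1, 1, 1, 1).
# SYT of shape (5, 2, 2, 2, 2, 1, 1, 1, 1, 1, 1, 1, 1) = 3770550

Hook-length formula: f^λ = n! / Π hook(c), product over all cells c of the Young diagram. For λ = (5, 2, 2, 2, 2, 1, 1, 1, 1, 1, 1, 1, 1), n = 21 boxes. Hook lengths by row (left-to-right, top-to-bottom): [17, 8, 3, 2, 1]; [13, 4]; [12, 3]; [11, 2]; [10, 1]; [8]; [7]; [6]; [5]; [4]; [3]; [2]; [1]. Product of hooks = 13549997260800. So f^λ = 21! / 13549997260800 = 51090942171709440000 / 13549997260800 = 3770550.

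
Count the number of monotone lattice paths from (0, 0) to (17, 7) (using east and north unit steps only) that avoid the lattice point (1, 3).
Number of paths = 326724

Total paths from (0, 0) to (17, 7): C(24, 17) = 346104. Paths through (1, 3): (paths (0, 0) → (1, 3)) × (paths (1, 3) → (17, 7)) = C(4, 1) · C(20, 16) = 4 · 4845 = 19380. Avoidance count = 346104 − 19380 = 326724.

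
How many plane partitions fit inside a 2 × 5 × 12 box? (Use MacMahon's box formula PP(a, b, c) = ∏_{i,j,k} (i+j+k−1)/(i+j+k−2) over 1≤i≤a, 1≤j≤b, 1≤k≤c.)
PP(2, 5, 12) = 8836464

Evaluate the triple product over i = 1..2, j = 1..5, k = 1..12. The factors are (2/1) · (3/2) · (4/3) · (5/4) · (6/5) · (7/6) · (8/7) · (9/8) · … (120 factors total). The numerators and denominators telescope so the product is an integer; carrying out the multiplication exactly gives PP(2, 5, 12) = 8836464.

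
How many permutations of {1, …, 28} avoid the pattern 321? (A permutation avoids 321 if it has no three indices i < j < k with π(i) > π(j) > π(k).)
C_28 = 263747951750360

These 321-avoiding permutations are counted by the Catalan number C_n = (1/(n + 1)) · C(2n, n). For n = 28: C_28 = (1/29) · C(56, 28) = 7648690600760440/29 = 263747951750360.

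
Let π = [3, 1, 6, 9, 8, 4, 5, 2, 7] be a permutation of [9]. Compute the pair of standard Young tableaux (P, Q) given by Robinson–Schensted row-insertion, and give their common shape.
P = [1, 2, 5, 7] / [3, 4, 8] / [6] / [9];  Q = [1, 3, 4, 9] / [2, 5, 7] / [6] / [8];  common shape = (4, 3, 1, 1)

Row-insert the values π_1, π_2, … into P one at a time, bumping the leftmost entry strictly greater than the inserted value down to the next row. The recording tableau Q records, in position (i, j), the step at which that cell was added to P.
  Insert 3 (step 1): P = [3];  Q = [1]
  Insert 1 (step 2): P = [1] / [3];  Q = [1] / [2]
  Insert 6 (step 3): P = [1, 6] / [3];  Q = [1, 3] / [2]
  Insert 9 (step 4): P = [1, 6, 9] / [3];  Q = [1, 3, 4] / [2]
  Insert 8 (step 5): P = [1, 6, 8] / [3, 9];  Q = [1, 3, 4] / [2, 5]
  Insert 4 (step 6): P = [1, 4, 8] / [3, 6] / [9];  Q = [1, 3, 4] / [2, 5] / [6]
  Insert 5 (step 7): P = [1, 4, 5] / [3, 6, 8] / [9];  Q = [1, 3, 4] / [2, 5, 7] / [6]
  Insert 2 (step 8): P = [1, 2, 5] / [3, 4, 8] / [6] / [9];  Q = [1, 3, 4] / [2, 5, 7] / [6] / [8]
  Insert 7 (step 9): P = [1, 2, 5, 7] / [3, 4, 8] / [6] / [9];  Q = [1, 3, 4, 9] / [2, 5, 7] / [6] / [8]
Final shape: (4, 3, 1, 1).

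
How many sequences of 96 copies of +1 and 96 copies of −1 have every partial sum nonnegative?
C_96 = 3721443204405954385563870541379246659709506697378694300

These ballot sequences are counted by the Catalan number C_n = (1/(n + 1)) · C(2n, n). For n = 96: C_96 = (1/97) · C(192, 96) = 360979990827377575399695442513786925991822149645733347100/97 = 3721443204405954385563870541379246659709506697378694300.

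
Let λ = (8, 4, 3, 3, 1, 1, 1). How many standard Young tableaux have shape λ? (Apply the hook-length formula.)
# SYT of shape (8, 4, 3, 3, 1, 1, 1) = 517316800

Hook-length formula: f^λ = n! / Π hook(c), product over all cells c of the Young diagram. For λ = (8, 4, 3, 3, 1, 1, 1), n = 21 boxes. Hook lengths by row (left-to-right, top-to-bottom): [14, 10, 9, 6, 4, 3, 2, 1]; [9, 5, 4, 1]; [7, 3, 2]; [6, 2, 1]; [3]; [2]; [1]. Product of hooks = 98761420800. So f^λ = 21! / 98761420800 = 51090942171709440000 / 98761420800 = 517316800.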